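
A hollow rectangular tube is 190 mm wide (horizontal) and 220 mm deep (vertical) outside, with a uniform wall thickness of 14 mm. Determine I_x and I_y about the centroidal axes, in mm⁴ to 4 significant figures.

Break the section into simple shapes (no overlaps), measuring from the bottom-left corner of the bounding box.
Outer rectangle: 190 × 220, A = 41 800 mm², y = 110 mm, Ī = 168 593 333 mm⁴.
Inner void (subtracted): 162 × 192, A = 31 104 mm², y = 110 mm, Ī = 95 551 488 mm⁴.
By symmetry the centroid is at mid-height, ȳ = 110 mm.
All pieces are centred on the centroidal x-axis, so I = ΣĪ (holes subtracted) = 73 041 845 mm⁴.
Repeating about the centroidal y-axis gives I_y = 57 723 885 mm⁴.

I_x ≈ 7.304 × 10⁷ mm⁴, I_y ≈ 5.772 × 10⁷ mm⁴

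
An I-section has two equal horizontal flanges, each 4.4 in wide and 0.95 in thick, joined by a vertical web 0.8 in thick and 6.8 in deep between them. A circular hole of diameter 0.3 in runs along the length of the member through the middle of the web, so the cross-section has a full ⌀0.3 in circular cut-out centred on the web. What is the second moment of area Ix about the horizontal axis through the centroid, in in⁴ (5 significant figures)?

Break the section into simple shapes (no overlaps), measuring from the bottom-left corner of the bounding box.
Bottom flange: 4.4 × 0.95, A = 4.18 in², y = 0.475 in, Ī = 0.3143708 in⁴.
Web: 0.8 × 6.8, A = 5.44 in², y = 4.35 in, Ī = 20.96213 in⁴.
Top flange: 4.4 × 0.95, A = 4.18 in², y = 8.225 in, Ī = 0.3143708 in⁴.
Hole (subtracted): ⌀0.3, A = 0.07068583 in², y = 4.35 in, Ī = 0.0003976078 in⁴.
By symmetry the centroid is at mid-height, ȳ = 4.35 in.
Transfer each piece to the horizontal axis through the centroid using Ī + A·d² with d = y − 4.35:
  bottom flange: d = -3.875 in → contributes +63.07968 in⁴
  web: d = 0 in → contributes +20.96213 in⁴
  top flange: d = 3.875 in → contributes +63.07968 in⁴
  hole: d = 0 in → contributes −0.0003976078 in⁴
Total I = 147.1211 in⁴.

Ix ≈ 147.12 in⁴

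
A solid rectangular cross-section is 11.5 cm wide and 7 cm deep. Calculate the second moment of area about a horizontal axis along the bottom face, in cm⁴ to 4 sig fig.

The section: 11.5 × 7, A = 80.5 cm², y = 3.5 cm, Ī = 328.708 cm⁴.
Transfer it to the bottom edge using Ī + A·d² with d = y − 0:
  the section: d = 3.5 cm → contributes +1314.83 cm⁴
Total I = 1314.83 cm⁴.

I_base ≈ 1315 cm⁴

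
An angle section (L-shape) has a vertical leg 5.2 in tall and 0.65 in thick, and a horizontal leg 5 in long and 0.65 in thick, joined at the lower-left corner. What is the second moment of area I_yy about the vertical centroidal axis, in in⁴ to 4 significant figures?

Treat the section as a set of non-overlapping primitives; coordinates are from the bounding-box lower-left.
Vertical leg: 0.65 × 5.2, A = 3.38 in², x = 0.325 in, Ī = 0.119004 in⁴.
Horizontal leg (remainder): 4.35 × 0.65, A = 2.8275 in², x = 2.825 in, Ī = 4.45861 in⁴.
Centroid: x̄ = ΣA·x / ΣA = 1.46374 in.
Transfer each piece to the vertical centroidal axis using Ī + A·d² with d = x − 1.46374:
  vertical leg: d = -1.13874 in → contributes +4.50197 in⁴
  horizontal leg (remainder): d = 1.36126 in → contributes +9.69803 in⁴
Total I = 14.2 in⁴.

I_yy ≈ 14.20 in⁴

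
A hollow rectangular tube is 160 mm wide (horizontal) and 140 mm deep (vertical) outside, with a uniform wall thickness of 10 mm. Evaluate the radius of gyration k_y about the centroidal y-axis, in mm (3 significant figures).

Treat the section as a set of non-overlapping primitives; coordinates are from the bounding-box lower-left.
Outer rectangle: 160 × 140, A = 22 400 mm², x = 80 mm, Ī = 47 786 667 mm⁴.
Inner void (subtracted): 140 × 120, A = 16 800 mm², x = 80 mm, Ī = 27 440 000 mm⁴.
By symmetry the centroid is at mid-width, x̄ = 80 mm.
All pieces are centred on the centroidal y-axis, so I = ΣĪ (holes subtracted) = 20 346 667 mm⁴.
Radius of gyration: k = √(I/A) = √(20 346 667 / 5 600) = 60.277 mm.

k_y ≈ 60.3 mm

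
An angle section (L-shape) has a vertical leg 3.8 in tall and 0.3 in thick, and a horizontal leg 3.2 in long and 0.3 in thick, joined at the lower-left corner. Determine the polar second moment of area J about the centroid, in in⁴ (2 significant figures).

J ≈ 4.8 in⁴

Split into non-overlapping primitives; take the origin at the lower-left of the bounding box.
Vertical leg: 0.3 × 3.8, A = 1.14 in², y = 1.9 in, Ī = 1.372 in⁴.
Horizontal leg (remainder): 2.9 × 0.3, A = 0.87 in², y = 0.15 in, Ī = 0.006525 in⁴.
Centroid: ȳ = ΣA·y / ΣA = 1.143 in.
Transfer each piece to the centroidal x-axis using Ī + A·d² with d = y − 1.143:
  vertical leg: d = 0.7575 in → contributes +2.026 in⁴
  horizontal leg (remainder): d = -0.9925 in → contributes +0.8636 in⁴
Total I = 2.889 in⁴.
For the y-axis: x̄ = 0.8425 in.
Repeating about the centroidal y-axis gives I_y = 1.881 in⁴.
Polar second moment: J = I_x + I_y = 4.771 in⁴.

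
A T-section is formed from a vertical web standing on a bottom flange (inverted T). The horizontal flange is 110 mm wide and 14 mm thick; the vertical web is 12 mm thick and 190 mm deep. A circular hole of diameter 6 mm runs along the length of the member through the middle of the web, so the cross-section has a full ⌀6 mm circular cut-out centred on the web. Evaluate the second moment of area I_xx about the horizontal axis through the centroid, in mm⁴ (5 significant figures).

I_xx ≈ 1.6399 × 10⁷ mm⁴

Treat the section as a set of non-overlapping primitives; coordinates are from the bounding-box lower-left.
Flange: 110 × 14, A = 1 540 mm², y = 7 mm, Ī = 25153.33 mm⁴.
Web: 12 × 190, A = 2 280 mm², y = 109 mm, Ī = 6 859 000 mm⁴.
Hole (subtracted): ⌀6, A = 28.27433 mm², y = 109 mm, Ī = 63.61725 mm⁴.
Centroid: ȳ = ΣA·y / ΣA = 67.57295 mm.
Transfer each piece to the horizontal axis through the centroid using Ī + A·d² with d = y − 67.57295:
  flange: d = -60.57295 mm → contributes +5 675 540 mm⁴
  web: d = 41.42705 mm → contributes +10 771 937 mm⁴
  hole: d = 41.42705 mm → contributes −48588.04 mm⁴
Total I = 16 398 889 mm⁴.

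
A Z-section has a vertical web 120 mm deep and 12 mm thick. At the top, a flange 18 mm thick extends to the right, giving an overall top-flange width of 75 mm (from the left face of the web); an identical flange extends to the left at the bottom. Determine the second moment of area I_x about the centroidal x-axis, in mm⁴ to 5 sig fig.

I_x ≈ 7.6883 × 10⁶ mm⁴

Split into non-overlapping primitives; take the origin at the lower-left of the bounding box.
Web: 12 × 120, A = 1 440 mm², y = 60 mm, Ī = 1 728 000 mm⁴.
Top flange (beyond web): 63 × 18, A = 1 134 mm², y = 111 mm, Ī = 30 618 mm⁴.
Bottom flange (beyond web): 63 × 18, A = 1 134 mm², y = 9 mm, Ī = 30 618 mm⁴.
Centroid: ȳ = ΣA·y / ΣA = 60 mm.
Transfer each piece to the centroidal x-axis using Ī + A·d² with d = y − 60:
  web: d = 0 mm → contributes +1 728 000 mm⁴
  top flange (beyond web): d = 51 mm → contributes +2 980 152 mm⁴
  bottom flange (beyond web): d = -51 mm → contributes +2 980 152 mm⁴
Total I = 7 688 304 mm⁴.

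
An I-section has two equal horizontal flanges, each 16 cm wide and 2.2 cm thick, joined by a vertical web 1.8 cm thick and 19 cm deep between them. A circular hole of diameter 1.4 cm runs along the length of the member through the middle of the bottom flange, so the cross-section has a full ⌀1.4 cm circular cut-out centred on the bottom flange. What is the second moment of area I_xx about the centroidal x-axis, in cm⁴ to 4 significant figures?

I_xx ≈ 8792 cm⁴

Split into non-overlapping primitives; take the origin at the lower-left of the bounding box.
Bottom flange: 16 × 2.2, A = 35.2 cm², y = 1.1 cm, Ī = 14.1973 cm⁴.
Web: 1.8 × 19, A = 34.2 cm², y = 11.7 cm, Ī = 1028.85 cm⁴.
Top flange: 16 × 2.2, A = 35.2 cm², y = 22.3 cm, Ī = 14.1973 cm⁴.
Hole (subtracted): ⌀1.4, A = 1.53938 cm², y = 1.1 cm, Ī = 0.188574 cm⁴.
Centroid: ȳ = ΣA·y / ΣA = 11.8583 cm.
Transfer each piece to the centroidal x-axis using Ī + A·d² with d = y − 11.8583:
  bottom flange: d = -10.7583 cm → contributes +4088.3 cm⁴
  web: d = -0.158328 cm → contributes +1029.71 cm⁴
  top flange: d = 10.4417 cm → contributes +3 852 cm⁴
  hole: d = -10.7583 cm → contributes −178.359 cm⁴
Total I = 8791.65 cm⁴.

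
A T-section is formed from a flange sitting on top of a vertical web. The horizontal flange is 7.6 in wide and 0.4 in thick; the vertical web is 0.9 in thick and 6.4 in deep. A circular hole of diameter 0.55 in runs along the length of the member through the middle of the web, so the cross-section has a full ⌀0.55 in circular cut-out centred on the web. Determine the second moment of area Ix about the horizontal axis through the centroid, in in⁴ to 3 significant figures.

Ix ≈ 42.4 in⁴

Break the section into simple shapes (no overlaps), measuring from the bottom-left corner of the bounding box.
Flange: 7.6 × 0.4, A = 3.04 in², y = 6.6 in, Ī = 0.040533 in⁴.
Web: 0.9 × 6.4, A = 5.76 in², y = 3.2 in, Ī = 19.661 in⁴.
Hole (subtracted): ⌀0.55, A = 0.23758 in², y = 3.2 in, Ī = 0.0044918 in⁴.
Centroid: ȳ = ΣA·y / ΣA = 4.4071 in.
Transfer each piece to the horizontal axis through the centroid using Ī + A·d² with d = y − 4.4071:
  flange: d = 2.1929 in → contributes +14.659 in⁴
  web: d = -1.2071 in → contributes +28.054 in⁴
  hole: d = -1.2071 in → contributes −0.35069 in⁴
Total I = 42.362 in⁴.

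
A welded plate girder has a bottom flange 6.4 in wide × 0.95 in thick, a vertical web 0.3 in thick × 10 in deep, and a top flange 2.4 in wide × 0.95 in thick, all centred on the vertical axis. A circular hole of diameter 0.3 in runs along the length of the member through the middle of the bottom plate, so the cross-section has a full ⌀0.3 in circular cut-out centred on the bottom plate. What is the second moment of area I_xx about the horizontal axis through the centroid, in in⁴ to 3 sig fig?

Treat the section as a set of non-overlapping primitives; coordinates are from the bounding-box lower-left.
Bottom plate: 6.4 × 0.95, A = 6.08 in², y = 0.475 in, Ī = 0.45727 in⁴.
Web plate: 0.3 × 10, A = 3 in², y = 5.95 in, Ī = 25 in⁴.
Top plate: 2.4 × 0.95, A = 2.28 in², y = 11.425 in, Ī = 0.17148 in⁴.
Hole (subtracted): ⌀0.3, A = 0.070686 in², y = 0.475 in, Ī = 0.00039761 in⁴.
Centroid: ȳ = ΣA·y / ΣA = 4.1414 in.
Transfer each piece to the horizontal axis through the centroid using Ī + A·d² with d = y − 4.1414:
  bottom plate: d = -3.6664 in → contributes +82.187 in⁴
  web plate: d = 1.8086 in → contributes +34.813 in⁴
  top plate: d = 7.2836 in → contributes +121.13 in⁴
  hole: d = -3.6664 in → contributes −0.95058 in⁴
Total I = 237.18 in⁴.

I_xx ≈ 237 in⁴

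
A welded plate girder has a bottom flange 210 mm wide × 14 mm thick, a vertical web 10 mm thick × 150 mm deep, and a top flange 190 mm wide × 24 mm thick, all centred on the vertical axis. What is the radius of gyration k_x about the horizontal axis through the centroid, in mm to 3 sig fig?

k_x ≈ 77.9 mm

Decompose the section into non-overlapping parts with the origin at the bottom-left of its bounding rectangle.
Bottom plate: 210 × 14, A = 2 940 mm², y = 7 mm, Ī = 48 020 mm⁴.
Web plate: 10 × 150, A = 1 500 mm², y = 89 mm, Ī = 2 812 500 mm⁴.
Top plate: 190 × 24, A = 4 560 mm², y = 176 mm, Ī = 218 880 mm⁴.
Centroid: ȳ = ΣA·y / ΣA = 106.29 mm.
Transfer each piece to the horizontal axis through the centroid using Ī + A·d² with d = y − 106.29:
  bottom plate: d = -99.293 mm → contributes +29 033 968 mm⁴
  web plate: d = -17.293 mm → contributes +3 261 089 mm⁴
  top plate: d = 69.707 mm → contributes +22 376 008 mm⁴
Total I = 54 671 066 mm⁴.
Radius of gyration: k = √(I/A) = √(54 671 066 / 9 000) = 77.939 mm.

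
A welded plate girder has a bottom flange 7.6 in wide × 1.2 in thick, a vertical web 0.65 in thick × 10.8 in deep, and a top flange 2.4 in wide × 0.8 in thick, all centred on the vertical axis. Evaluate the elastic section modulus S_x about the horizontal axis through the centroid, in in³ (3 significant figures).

Break the section into simple shapes (no overlaps), measuring from the bottom-left corner of the bounding box.
Bottom plate: 7.6 × 1.2, A = 9.12 in², y = 0.6 in, Ī = 1.0944 in⁴.
Web plate: 0.65 × 10.8, A = 7.02 in², y = 6.6 in, Ī = 68.234 in⁴.
Top plate: 2.4 × 0.8, A = 1.92 in², y = 12.4 in, Ī = 0.1024 in⁴.
Centroid: ȳ = ΣA·y / ΣA = 4.1867 in.
Transfer each piece to the horizontal axis through the centroid using Ī + A·d² with d = y − 4.1867:
  bottom plate: d = -3.5867 in → contributes +118.42 in⁴
  web plate: d = 2.4133 in → contributes +109.12 in⁴
  top plate: d = 8.2133 in → contributes +129.62 in⁴
Total I = 357.16 in⁴.
Extreme fibre distance c = 8.6133 in; S = I/c = 41.466 in³.

S_x ≈ 41.5 in³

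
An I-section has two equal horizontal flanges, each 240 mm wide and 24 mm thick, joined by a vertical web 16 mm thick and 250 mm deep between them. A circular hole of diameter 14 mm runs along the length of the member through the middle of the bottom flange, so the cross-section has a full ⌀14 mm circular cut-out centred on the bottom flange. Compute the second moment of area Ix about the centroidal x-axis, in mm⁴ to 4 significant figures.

Treat the section as a set of non-overlapping primitives; coordinates are from the bounding-box lower-left.
Bottom flange: 240 × 24, A = 5 760 mm², y = 12 mm, Ī = 276 480 mm⁴.
Web: 16 × 250, A = 4 000 mm², y = 149 mm, Ī = 20 833 333 mm⁴.
Top flange: 240 × 24, A = 5 760 mm², y = 286 mm, Ī = 276 480 mm⁴.
Hole (subtracted): ⌀14, A = 153.938 mm², y = 12 mm, Ī = 1885.74 mm⁴.
Centroid: ȳ = ΣA·y / ΣA = 150.372 mm.
Transfer each piece to the centroidal x-axis using Ī + A·d² with d = y − 150.372:
  bottom flange: d = -138.372 mm → contributes +110 562 862 mm⁴
  web: d = -1.37247 mm → contributes +20 840 868 mm⁴
  top flange: d = 135.628 mm → contributes +106 230 678 mm⁴
  hole: d = -138.372 mm → contributes −2 949 328 mm⁴
Total I = 234 685 080 mm⁴.

Ix ≈ 2.347 × 10⁸ mm⁴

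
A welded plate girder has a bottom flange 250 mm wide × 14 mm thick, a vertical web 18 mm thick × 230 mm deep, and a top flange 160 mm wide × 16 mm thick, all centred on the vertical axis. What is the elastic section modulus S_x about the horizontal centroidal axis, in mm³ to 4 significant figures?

Treat the section as a set of non-overlapping primitives; coordinates are from the bounding-box lower-left.
Bottom plate: 250 × 14, A = 3 500 mm², y = 7 mm, Ī = 57166.7 mm⁴.
Web plate: 18 × 230, A = 4 140 mm², y = 129 mm, Ī = 18 250 500 mm⁴.
Top plate: 160 × 16, A = 2 560 mm², y = 252 mm, Ī = 54613.3 mm⁴.
Centroid: ȳ = ΣA·y / ΣA = 118.008 mm.
Transfer each piece to the horizontal centroidal axis using Ī + A·d² with d = y − 118.008:
  bottom plate: d = -111.008 mm → contributes +43 186 761 mm⁴
  web plate: d = 10.9922 mm → contributes +18 750 726 mm⁴
  top plate: d = 133.992 mm → contributes +46 016 592 mm⁴
Total I = 107 954 079 mm⁴.
Extreme fibre distance c = 141.992 mm; S = I/c = 760 282 mm³.

S_x ≈ 7.603 × 10⁵ mm³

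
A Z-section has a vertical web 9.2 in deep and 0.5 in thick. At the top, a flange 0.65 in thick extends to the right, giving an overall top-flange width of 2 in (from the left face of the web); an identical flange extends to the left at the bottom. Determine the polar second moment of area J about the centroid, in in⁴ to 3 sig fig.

J ≈ 70.6 in⁴

Break the section into simple shapes (no overlaps), measuring from the bottom-left corner of the bounding box.
Web: 0.5 × 9.2, A = 4.6 in², y = 4.6 in, Ī = 32.445 in⁴.
Top flange (beyond web): 1.5 × 0.65, A = 0.975 in², y = 8.875 in, Ī = 0.034328 in⁴.
Bottom flange (beyond web): 1.5 × 0.65, A = 0.975 in², y = 0.325 in, Ī = 0.034328 in⁴.
Centroid: ȳ = ΣA·y / ΣA = 4.6 in.
Transfer each piece to the centroidal x-axis using Ī + A·d² with d = y − 4.6:
  web: d = 0 in → contributes +32.445 in⁴
  top flange (beyond web): d = 4.275 in → contributes +17.853 in⁴
  bottom flange (beyond web): d = -4.275 in → contributes +17.853 in⁴
Total I = 68.151 in⁴.
For the y-axis: x̄ = 1.75 in.
Repeating about the centroidal y-axis gives I_y = 2.4115 in⁴.
Polar second moment: J = I_x + I_y = 70.563 in⁴.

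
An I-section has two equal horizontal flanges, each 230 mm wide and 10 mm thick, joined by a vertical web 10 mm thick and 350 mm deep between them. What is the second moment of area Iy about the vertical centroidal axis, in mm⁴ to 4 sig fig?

Iy ≈ 2.031 × 10⁷ mm⁴

Decompose the section into non-overlapping parts with the origin at the bottom-left of its bounding rectangle.
Bottom flange: 230 × 10, A = 2 300 mm², x = 115 mm, Ī = 10 139 167 mm⁴.
Web: 10 × 350, A = 3 500 mm², x = 115 mm, Ī = 29166.7 mm⁴.
Top flange: 230 × 10, A = 2 300 mm², x = 115 mm, Ī = 10 139 167 mm⁴.
By symmetry the centroid is at mid-width, x̄ = 115 mm.
All pieces are centred on the vertical centroidal axis, so I = ΣĪ = 20 307 500 mm⁴.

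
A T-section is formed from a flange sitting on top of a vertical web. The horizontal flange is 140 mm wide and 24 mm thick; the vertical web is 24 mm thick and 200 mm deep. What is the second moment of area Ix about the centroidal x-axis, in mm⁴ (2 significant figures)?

Break the section into simple shapes (no overlaps), measuring from the bottom-left corner of the bounding box.
Flange: 140 × 24, A = 3 360 mm², y = 212 mm, Ī = 161 280 mm⁴.
Web: 24 × 200, A = 4 800 mm², y = 100 mm, Ī = 16 000 000 mm⁴.
Centroid: ȳ = ΣA·y / ΣA = 146.1 mm.
Transfer each piece to the centroidal x-axis using Ī + A·d² with d = y − 146.1:
  flange: d = 65.88 mm → contributes +14 745 308 mm⁴
  web: d = -46.12 mm → contributes +26 208 819 mm⁴
Total I = 40 954 127 mm⁴.

Ix ≈ 4.1 × 10⁷ mm⁴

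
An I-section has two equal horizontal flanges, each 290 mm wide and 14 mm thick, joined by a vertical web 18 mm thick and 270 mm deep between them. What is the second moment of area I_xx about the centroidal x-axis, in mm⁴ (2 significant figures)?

Treat the section as a set of non-overlapping primitives; coordinates are from the bounding-box lower-left.
Bottom flange: 290 × 14, A = 4 060 mm², y = 7 mm, Ī = 66 313 mm⁴.
Web: 18 × 270, A = 4 860 mm², y = 149 mm, Ī = 29 524 500 mm⁴.
Top flange: 290 × 14, A = 4 060 mm², y = 291 mm, Ī = 66 313 mm⁴.
By symmetry the centroid is at mid-height, ȳ = 149 mm.
Transfer each piece to the centroidal x-axis using Ī + A·d² with d = y − 149:
  bottom flange: d = -142 mm → contributes +81 932 153 mm⁴
  web: d = 0 mm → contributes +29 524 500 mm⁴
  top flange: d = 142 mm → contributes +81 932 153 mm⁴
Total I = 193 388 807 mm⁴.

I_xx ≈ 1.9 × 10⁸ mm⁴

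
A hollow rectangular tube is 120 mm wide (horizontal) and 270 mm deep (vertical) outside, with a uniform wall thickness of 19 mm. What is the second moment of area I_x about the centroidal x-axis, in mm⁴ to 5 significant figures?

Break the section into simple shapes (no overlaps), measuring from the bottom-left corner of the bounding box.
Outer rectangle: 120 × 270, A = 32 400 mm², y = 135 mm, Ī = 196 830 000 mm⁴.
Inner void (subtracted): 82 × 232, A = 19 024 mm², y = 135 mm, Ī = 85 328 981 mm⁴.
By symmetry the centroid is at mid-height, ȳ = 135 mm.
All pieces are centred on the centroidal x-axis, so I = ΣĪ (holes subtracted) = 111 501 019 mm⁴.

I_x ≈ 1.1150 × 10⁸ mm⁴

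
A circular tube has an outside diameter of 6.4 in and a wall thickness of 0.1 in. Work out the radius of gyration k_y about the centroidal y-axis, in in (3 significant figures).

Decompose the section into non-overlapping parts with the origin at the bottom-left of its bounding rectangle.
Outer circle: ⌀6.4, A = 32.17 in², x = 3.2 in, Ī = 82.355 in⁴.
Bore (subtracted): ⌀6.2, A = 30.191 in², x = 3.2 in, Ī = 72.533 in⁴.
By symmetry the centroid is at mid-width, x̄ = 3.2 in.
All pieces are centred on the centroidal y-axis, so I = ΣĪ (holes subtracted) = 9.8218 in⁴.
Radius of gyration: k = √(I/A) = √(9.8218 / 1.9792) = 2.2277 in.

k_y ≈ 2.23 in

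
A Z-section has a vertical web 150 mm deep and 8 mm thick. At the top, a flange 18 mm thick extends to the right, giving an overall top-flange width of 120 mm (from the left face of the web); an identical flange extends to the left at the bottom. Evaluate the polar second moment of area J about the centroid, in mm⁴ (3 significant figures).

J ≈ 3.87 × 10⁷ mm⁴

Decompose the section into non-overlapping parts with the origin at the bottom-left of its bounding rectangle.
Web: 8 × 150, A = 1 200 mm², y = 75 mm, Ī = 2 250 000 mm⁴.
Top flange (beyond web): 112 × 18, A = 2 016 mm², y = 141 mm, Ī = 54 432 mm⁴.
Bottom flange (beyond web): 112 × 18, A = 2 016 mm², y = 9 mm, Ī = 54 432 mm⁴.
Centroid: ȳ = ΣA·y / ΣA = 75 mm.
Transfer each piece to the centroidal x-axis using Ī + A·d² with d = y − 75:
  web: d = 0 mm → contributes +2 250 000 mm⁴
  top flange (beyond web): d = 66 mm → contributes +8 836 128 mm⁴
  bottom flange (beyond web): d = -66 mm → contributes +8 836 128 mm⁴
Total I = 19 922 256 mm⁴.
For the y-axis: x̄ = 116 mm.
Repeating about the centroidal y-axis gives I_y = 18 736 384 mm⁴.
Polar second moment: J = I_x + I_y = 38 658 640 mm⁴.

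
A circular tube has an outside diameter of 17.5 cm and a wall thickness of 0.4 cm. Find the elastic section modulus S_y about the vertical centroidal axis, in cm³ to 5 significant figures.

S_y ≈ 89.813 cm³

Treat the section as a set of non-overlapping primitives; coordinates are from the bounding-box lower-left.
Outer circle: ⌀17.5, A = 240.5282 cm², x = 8.75 cm, Ī = 4603.86 cm⁴.
Bore (subtracted): ⌀16.7, A = 219.0397 cm², x = 8.75 cm, Ī = 3817.999 cm⁴.
By symmetry the centroid is at mid-width, x̄ = 8.75 cm.
All pieces are centred on the vertical centroidal axis, so I = ΣĪ (holes subtracted) = 785.8611 cm⁴.
Extreme fibre distance c = 8.75 cm; S = I/c = 89.81269 cm³.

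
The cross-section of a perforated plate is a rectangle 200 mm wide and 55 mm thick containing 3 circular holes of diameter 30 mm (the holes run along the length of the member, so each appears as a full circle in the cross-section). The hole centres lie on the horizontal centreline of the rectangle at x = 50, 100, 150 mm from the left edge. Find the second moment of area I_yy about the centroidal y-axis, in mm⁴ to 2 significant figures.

Break the section into simple shapes (no overlaps), measuring from the bottom-left corner of the bounding box.
Plate: 200 × 55, A = 11 000 mm², x = 100 mm, Ī = 36 666 667 mm⁴.
Hole 1 (subtracted): ⌀30, A = 706.9 mm², x = 50 mm, Ī = 39 761 mm⁴.
Hole 2 (subtracted): ⌀30, A = 706.9 mm², x = 100 mm, Ī = 39 761 mm⁴.
Hole 3 (subtracted): ⌀30, A = 706.9 mm², x = 150 mm, Ī = 39 761 mm⁴.
By symmetry the centroid is at mid-width, x̄ = 100 mm.
Transfer each piece to the centroidal y-axis using Ī + A·d² with d = x − 100:
  plate: d = 0 mm → contributes +36 666 667 mm⁴
  hole 1: d = -50 mm → contributes −1 806 907 mm⁴
  hole 2: d = 0 mm → contributes −39 761 mm⁴
  hole 3: d = 50 mm → contributes −1 806 907 mm⁴
Total I = 33 013 093 mm⁴.

I_yy ≈ 3.3 × 10⁷ mm⁴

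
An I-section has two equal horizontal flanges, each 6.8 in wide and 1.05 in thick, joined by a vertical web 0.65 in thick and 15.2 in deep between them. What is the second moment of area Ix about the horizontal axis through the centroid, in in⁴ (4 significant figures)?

Break the section into simple shapes (no overlaps), measuring from the bottom-left corner of the bounding box.
Bottom flange: 6.8 × 1.05, A = 7.14 in², y = 0.525 in, Ī = 0.655988 in⁴.
Web: 0.65 × 15.2, A = 9.88 in², y = 8.65 in, Ī = 190.223 in⁴.
Top flange: 6.8 × 1.05, A = 7.14 in², y = 16.775 in, Ī = 0.655988 in⁴.
By symmetry the centroid is at mid-height, ȳ = 8.65 in.
Transfer each piece to the horizontal axis through the centroid using Ī + A·d² with d = y − 8.65:
  bottom flange: d = -8.125 in → contributes +472.008 in⁴
  web: d = 0 in → contributes +190.223 in⁴
  top flange: d = 8.125 in → contributes +472.008 in⁴
Total I = 1134.24 in⁴.

Ix ≈ 1134 in⁴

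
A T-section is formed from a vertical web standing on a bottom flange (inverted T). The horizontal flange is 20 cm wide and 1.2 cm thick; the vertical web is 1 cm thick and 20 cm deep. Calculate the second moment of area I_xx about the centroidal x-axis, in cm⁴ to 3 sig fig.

I_xx ≈ 1900 cm⁴

Break the section into simple shapes (no overlaps), measuring from the bottom-left corner of the bounding box.
Flange: 20 × 1.2, A = 24 cm², y = 0.6 cm, Ī = 2.88 cm⁴.
Web: 1 × 20, A = 20 cm², y = 11.2 cm, Ī = 666.67 cm⁴.
Centroid: ȳ = ΣA·y / ΣA = 5.4182 cm.
Transfer each piece to the centroidal x-axis using Ī + A·d² with d = y − 5.4182:
  flange: d = -4.8182 cm → contributes +560.04 cm⁴
  web: d = 5.7818 cm → contributes +1335.3 cm⁴
Total I = 1895.3 cm⁴.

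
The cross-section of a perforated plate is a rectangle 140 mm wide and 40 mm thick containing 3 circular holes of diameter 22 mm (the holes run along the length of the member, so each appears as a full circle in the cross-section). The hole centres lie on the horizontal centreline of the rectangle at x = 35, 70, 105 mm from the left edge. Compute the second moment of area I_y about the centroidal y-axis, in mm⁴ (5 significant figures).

I_y ≈ 8.1808 × 10⁶ mm⁴

Break the section into simple shapes (no overlaps), measuring from the bottom-left corner of the bounding box.
Plate: 140 × 40, A = 5 600 mm², x = 70 mm, Ī = 9 146 667 mm⁴.
Hole 1 (subtracted): ⌀22, A = 380.1327 mm², x = 35 mm, Ī = 11499.01 mm⁴.
Hole 2 (subtracted): ⌀22, A = 380.1327 mm², x = 70 mm, Ī = 11499.01 mm⁴.
Hole 3 (subtracted): ⌀22, A = 380.1327 mm², x = 105 mm, Ī = 11499.01 mm⁴.
By symmetry the centroid is at mid-width, x̄ = 70 mm.
Transfer each piece to the centroidal y-axis using Ī + A·d² with d = x − 70:
  plate: d = 0 mm → contributes +9 146 667 mm⁴
  hole 1: d = -35 mm → contributes −477161.6 mm⁴
  hole 2: d = 0 mm → contributes −11499.01 mm⁴
  hole 3: d = 35 mm → contributes −477161.6 mm⁴
Total I = 8 180 844 mm⁴.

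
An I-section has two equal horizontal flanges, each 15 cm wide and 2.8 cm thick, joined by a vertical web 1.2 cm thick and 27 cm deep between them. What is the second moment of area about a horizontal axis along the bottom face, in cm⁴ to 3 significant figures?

I_base ≈ 5.16 × 10⁴ cm⁴

Treat the section as a set of non-overlapping primitives; coordinates are from the bounding-box lower-left.
Bottom flange: 15 × 2.8, A = 42 cm², y = 1.4 cm, Ī = 27.44 cm⁴.
Web: 1.2 × 27, A = 32.4 cm², y = 16.3 cm, Ī = 1968.3 cm⁴.
Top flange: 15 × 2.8, A = 42 cm², y = 31.2 cm, Ī = 27.44 cm⁴.
Transfer each piece to a horizontal axis along the bottom face using Ī + A·d² with d = y − 0:
  bottom flange: d = 1.4 cm → contributes +109.76 cm⁴
  web: d = 16.3 cm → contributes +10 577 cm⁴
  top flange: d = 31.2 cm → contributes +40 912 cm⁴
Total I = 51 598 cm⁴.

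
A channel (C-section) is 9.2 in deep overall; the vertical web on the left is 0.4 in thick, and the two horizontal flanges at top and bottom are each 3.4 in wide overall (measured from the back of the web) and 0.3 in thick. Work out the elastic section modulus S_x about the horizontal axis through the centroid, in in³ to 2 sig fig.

Break the section into simple shapes (no overlaps), measuring from the bottom-left corner of the bounding box.
Web: 0.4 × 9.2, A = 3.68 in², y = 4.6 in, Ī = 25.96 in⁴.
Top flange (beyond web): 3 × 0.3, A = 0.9 in², y = 9.05 in, Ī = 0.00675 in⁴.
Bottom flange (beyond web): 3 × 0.3, A = 0.9 in², y = 0.15 in, Ī = 0.00675 in⁴.
By symmetry the centroid is at mid-height, ȳ = 4.6 in.
Transfer each piece to the horizontal axis through the centroid using Ī + A·d² with d = y − 4.6:
  web: d = 0 in → contributes +25.96 in⁴
  top flange (beyond web): d = 4.45 in → contributes +17.83 in⁴
  bottom flange (beyond web): d = -4.45 in → contributes +17.83 in⁴
Total I = 61.61 in⁴.
Extreme fibre distance c = 4.6 in; S = I/c = 13.39 in³.

S_x ≈ 13 in³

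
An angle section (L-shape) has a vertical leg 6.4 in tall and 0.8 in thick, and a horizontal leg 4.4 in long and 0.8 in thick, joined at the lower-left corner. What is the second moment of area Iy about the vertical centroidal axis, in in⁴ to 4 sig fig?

Iy ≈ 12.30 in⁴

Treat the section as a set of non-overlapping primitives; coordinates are from the bounding-box lower-left.
Vertical leg: 0.8 × 6.4, A = 5.12 in², x = 0.4 in, Ī = 0.273067 in⁴.
Horizontal leg (remainder): 3.6 × 0.8, A = 2.88 in², x = 2.6 in, Ī = 3.1104 in⁴.
Centroid: x̄ = ΣA·x / ΣA = 1.192 in.
Transfer each piece to the vertical centroidal axis using Ī + A·d² with d = x − 1.192:
  vertical leg: d = -0.792 in → contributes +3.48466 in⁴
  horizontal leg (remainder): d = 1.408 in → contributes +8.8199 in⁴
Total I = 12.3046 in⁴.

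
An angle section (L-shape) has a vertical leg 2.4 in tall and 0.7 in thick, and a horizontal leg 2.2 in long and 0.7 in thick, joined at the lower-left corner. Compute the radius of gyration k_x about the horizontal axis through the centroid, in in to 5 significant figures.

k_x ≈ 0.69433 in

Break the section into simple shapes (no overlaps), measuring from the bottom-left corner of the bounding box.
Vertical leg: 0.7 × 2.4, A = 1.68 in², y = 1.2 in, Ī = 0.8064 in⁴.
Horizontal leg (remainder): 1.5 × 0.7, A = 1.05 in², y = 0.35 in, Ī = 0.042875 in⁴.
Centroid: ȳ = ΣA·y / ΣA = 0.8730769 in.
Transfer each piece to the horizontal axis through the centroid using Ī + A·d² with d = y − 0.8730769:
  vertical leg: d = 0.3269231 in → contributes +0.9859562 in⁴
  horizontal leg (remainder): d = -0.5230769 in → contributes +0.3301649 in⁴
Total I = 1.316121 in⁴.
Radius of gyration: k = √(I/A) = √(1.316121 / 2.73) = 0.6943311 in.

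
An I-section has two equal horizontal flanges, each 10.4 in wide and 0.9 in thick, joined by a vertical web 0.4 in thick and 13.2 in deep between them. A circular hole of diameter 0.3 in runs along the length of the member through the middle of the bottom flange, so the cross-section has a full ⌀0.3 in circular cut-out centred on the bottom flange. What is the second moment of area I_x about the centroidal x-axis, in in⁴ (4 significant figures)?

I_x ≈ 1005 in⁴

Break the section into simple shapes (no overlaps), measuring from the bottom-left corner of the bounding box.
Bottom flange: 10.4 × 0.9, A = 9.36 in², y = 0.45 in, Ī = 0.6318 in⁴.
Web: 0.4 × 13.2, A = 5.28 in², y = 7.5 in, Ī = 76.6656 in⁴.
Top flange: 10.4 × 0.9, A = 9.36 in², y = 14.55 in, Ī = 0.6318 in⁴.
Hole (subtracted): ⌀0.3, A = 0.0706858 in², y = 0.45 in, Ī = 0.000397608 in⁴.
Centroid: ȳ = ΣA·y / ΣA = 7.52083 in.
Transfer each piece to the centroidal x-axis using Ī + A·d² with d = y − 7.52083:
  bottom flange: d = -7.07083 in → contributes +468.6 in⁴
  web: d = -0.0208253 in → contributes +76.6679 in⁴
  top flange: d = 7.02917 in → contributes +463.103 in⁴
  hole: d = -7.07083 in → contributes −3.53445 in⁴
Total I = 1004.84 in⁴.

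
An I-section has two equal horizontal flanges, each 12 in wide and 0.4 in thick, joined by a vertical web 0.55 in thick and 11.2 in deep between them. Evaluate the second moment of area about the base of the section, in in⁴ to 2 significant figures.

Break the section into simple shapes (no overlaps), measuring from the bottom-left corner of the bounding box.
Bottom flange: 12 × 0.4, A = 4.8 in², y = 0.2 in, Ī = 0.064 in⁴.
Web: 0.55 × 11.2, A = 6.16 in², y = 6 in, Ī = 64.39 in⁴.
Top flange: 12 × 0.4, A = 4.8 in², y = 11.8 in, Ī = 0.064 in⁴.
Transfer each piece to the base of the section using Ī + A·d² with d = y − 0:
  bottom flange: d = 0.2 in → contributes +0.256 in⁴
  web: d = 6 in → contributes +286.2 in⁴
  top flange: d = 11.8 in → contributes +668.4 in⁴
Total I = 954.8 in⁴.

I_base ≈ 950 in⁴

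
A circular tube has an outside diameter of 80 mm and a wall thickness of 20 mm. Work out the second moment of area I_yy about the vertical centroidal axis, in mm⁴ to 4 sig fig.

I_yy ≈ 1.885 × 10⁶ mm⁴

Split into non-overlapping primitives; take the origin at the lower-left of the bounding box.
Outer circle: ⌀80, A = 5026.55 mm², x = 40 mm, Ī = 2 010 619 mm⁴.
Bore (subtracted): ⌀40, A = 1256.64 mm², x = 40 mm, Ī = 125 664 mm⁴.
By symmetry the centroid is at mid-width, x̄ = 40 mm.
All pieces are centred on the vertical centroidal axis, so I = ΣĪ (holes subtracted) = 1 884 956 mm⁴.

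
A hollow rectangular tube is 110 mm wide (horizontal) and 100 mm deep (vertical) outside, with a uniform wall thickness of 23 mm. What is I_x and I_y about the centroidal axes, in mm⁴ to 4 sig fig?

I_x ≈ 8.327 × 10⁶ mm⁴, I_y ≈ 9.912 × 10⁶ mm⁴

Break the section into simple shapes (no overlaps), measuring from the bottom-left corner of the bounding box.
Outer rectangle: 110 × 100, A = 11 000 mm², y = 50 mm, Ī = 9 166 667 mm⁴.
Inner void (subtracted): 64 × 54, A = 3 456 mm², y = 50 mm, Ī = 839 808 mm⁴.
By symmetry the centroid is at mid-height, ȳ = 50 mm.
All pieces are centred on the centroidal x-axis, so I = ΣĪ (holes subtracted) = 8 326 859 mm⁴.
Repeating about the centroidal y-axis gives I_y = 9 912 019 mm⁴.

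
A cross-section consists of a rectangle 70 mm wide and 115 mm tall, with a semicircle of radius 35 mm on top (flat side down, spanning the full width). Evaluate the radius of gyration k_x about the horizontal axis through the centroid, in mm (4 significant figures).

k_x ≈ 41.49 mm

Break the section into simple shapes (no overlaps), measuring from the bottom-left corner of the bounding box.
Rectangular body: 70 × 115, A = 8 050 mm², y = 57.5 mm, Ī = 8 871 771 mm⁴.
Semicircular cap: semicircle r = 35, A = 1924.23 mm², y = 129.854 mm, Ī = 164 704 mm⁴.
Centroid: ȳ = ΣA·y / ΣA = 71.4586 mm.
Transfer each piece to the horizontal axis through the centroid using Ī + A·d² with d = y − 71.4586:
  rectangular body: d = -13.9586 mm → contributes +10 440 255 mm⁴
  semicircular cap: d = 58.3959 mm → contributes +6 726 459 mm⁴
Total I = 17 166 714 mm⁴.
Radius of gyration: k = √(I/A) = √(17 166 714 / 9974.23) = 41.4862 mm.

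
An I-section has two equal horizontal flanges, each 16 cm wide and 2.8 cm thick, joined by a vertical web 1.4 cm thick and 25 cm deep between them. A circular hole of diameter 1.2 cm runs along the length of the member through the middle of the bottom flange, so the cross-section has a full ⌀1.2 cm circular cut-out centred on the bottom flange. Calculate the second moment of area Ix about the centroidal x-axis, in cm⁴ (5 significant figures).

Ix ≈ 1.8972 × 10⁴ cm⁴

Treat the section as a set of non-overlapping primitives; coordinates are from the bounding-box lower-left.
Bottom flange: 16 × 2.8, A = 44.8 cm², y = 1.4 cm, Ī = 29.26933 cm⁴.
Web: 1.4 × 25, A = 35 cm², y = 15.3 cm, Ī = 1822.917 cm⁴.
Top flange: 16 × 2.8, A = 44.8 cm², y = 29.2 cm, Ī = 29.26933 cm⁴.
Hole (subtracted): ⌀1.2, A = 1.130973 cm², y = 1.4 cm, Ī = 0.1017876 cm⁴.
Centroid: ȳ = ΣA·y / ΣA = 15.42732 cm.
Transfer each piece to the centroidal x-axis using Ī + A·d² with d = y − 15.42732:
  bottom flange: d = -14.02732 cm → contributes +8844.378 cm⁴
  web: d = -0.1273237 cm → contributes +1823.484 cm⁴
  top flange: d = 13.77268 cm → contributes +8527.23 cm⁴
  hole: d = -14.02732 cm → contributes −222.6387 cm⁴
Total I = 18972.45 cm⁴.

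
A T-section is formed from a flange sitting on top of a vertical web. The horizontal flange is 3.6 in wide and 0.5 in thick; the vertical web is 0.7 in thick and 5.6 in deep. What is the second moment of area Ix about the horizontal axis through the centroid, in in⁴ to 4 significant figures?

Ix ≈ 21.76 in⁴

Break the section into simple shapes (no overlaps), measuring from the bottom-left corner of the bounding box.
Flange: 3.6 × 0.5, A = 1.8 in², y = 5.85 in, Ī = 0.0375 in⁴.
Web: 0.7 × 5.6, A = 3.92 in², y = 2.8 in, Ī = 10.2443 in⁴.
Centroid: ȳ = ΣA·y / ΣA = 3.75979 in.
Transfer each piece to the horizontal axis through the centroid using Ī + A·d² with d = y − 3.75979:
  flange: d = 2.09021 in → contributes +7.90166 in⁴
  web: d = -0.95979 in → contributes +13.8554 in⁴
Total I = 21.757 in⁴.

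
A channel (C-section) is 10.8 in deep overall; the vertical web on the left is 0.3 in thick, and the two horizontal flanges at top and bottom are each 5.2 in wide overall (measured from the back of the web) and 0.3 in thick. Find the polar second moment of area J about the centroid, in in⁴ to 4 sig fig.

Split into non-overlapping primitives; take the origin at the lower-left of the bounding box.
Web: 0.3 × 10.8, A = 3.24 in², y = 5.4 in, Ī = 31.4928 in⁴.
Top flange (beyond web): 4.9 × 0.3, A = 1.47 in², y = 10.65 in, Ī = 0.011025 in⁴.
Bottom flange (beyond web): 4.9 × 0.3, A = 1.47 in², y = 0.15 in, Ī = 0.011025 in⁴.
By symmetry the centroid is at mid-height, ȳ = 5.4 in.
Transfer each piece to the centroidal x-axis using Ī + A·d² with d = y − 5.4:
  web: d = 0 in → contributes +31.4928 in⁴
  top flange (beyond web): d = 5.25 in → contributes +40.5279 in⁴
  bottom flange (beyond web): d = -5.25 in → contributes +40.5279 in⁴
Total I = 112.549 in⁴.
For the y-axis: x̄ = 1.38689 in.
Repeating about the centroidal y-axis gives I_y = 16.3263 in⁴.
Polar second moment: J = I_x + I_y = 128.875 in⁴.

J ≈ 128.9 in⁴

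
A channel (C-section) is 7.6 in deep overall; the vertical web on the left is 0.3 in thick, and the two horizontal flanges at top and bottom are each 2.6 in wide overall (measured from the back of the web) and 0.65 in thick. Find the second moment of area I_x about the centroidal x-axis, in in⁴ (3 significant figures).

I_x ≈ 47.2 in⁴

Break the section into simple shapes (no overlaps), measuring from the bottom-left corner of the bounding box.
Web: 0.3 × 7.6, A = 2.28 in², y = 3.8 in, Ī = 10.974 in⁴.
Top flange (beyond web): 2.3 × 0.65, A = 1.495 in², y = 7.275 in, Ī = 0.052636 in⁴.
Bottom flange (beyond web): 2.3 × 0.65, A = 1.495 in², y = 0.325 in, Ī = 0.052636 in⁴.
By symmetry the centroid is at mid-height, ȳ = 3.8 in.
Transfer each piece to the centroidal x-axis using Ī + A·d² with d = y − 3.8:
  web: d = 0 in → contributes +10.974 in⁴
  top flange (beyond web): d = 3.475 in → contributes +18.106 in⁴
  bottom flange (beyond web): d = -3.475 in → contributes +18.106 in⁴
Total I = 47.186 in⁴.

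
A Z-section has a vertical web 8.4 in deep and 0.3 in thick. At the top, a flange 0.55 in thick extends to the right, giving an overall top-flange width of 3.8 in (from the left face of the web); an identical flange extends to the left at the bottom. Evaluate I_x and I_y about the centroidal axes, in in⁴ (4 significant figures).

I_x ≈ 74.23 in⁴, I_y ≈ 17.85 in⁴

Split into non-overlapping primitives; take the origin at the lower-left of the bounding box.
Web: 0.3 × 8.4, A = 2.52 in², y = 4.2 in, Ī = 14.8176 in⁴.
Top flange (beyond web): 3.5 × 0.55, A = 1.925 in², y = 8.125 in, Ī = 0.048526 in⁴.
Bottom flange (beyond web): 3.5 × 0.55, A = 1.925 in², y = 0.275 in, Ī = 0.048526 in⁴.
Centroid: ȳ = ΣA·y / ΣA = 4.2 in.
Transfer each piece to the centroidal x-axis using Ī + A·d² with d = y − 4.2:
  web: d = 0 in → contributes +14.8176 in⁴
  top flange (beyond web): d = 3.925 in → contributes +29.7044 in⁴
  bottom flange (beyond web): d = -3.925 in → contributes +29.7044 in⁴
Total I = 74.2263 in⁴.
For the y-axis: x̄ = 3.65 in.
Repeating about the centroidal y-axis gives I_y = 17.8476 in⁴.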